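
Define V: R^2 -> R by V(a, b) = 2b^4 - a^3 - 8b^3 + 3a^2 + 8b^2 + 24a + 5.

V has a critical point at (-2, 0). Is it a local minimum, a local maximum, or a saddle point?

The mixed partial ∂²V/∂a∂b is 0, so the Hessian at any point is diag(V_aa, V_bb) = diag(6(-a + 1), 8(3b^2 - 6b + 2)).
At (-2, 0): H = diag(18, 16).
Both eigenvalues are positive, so H is positive definite: a local minimum.

local minimum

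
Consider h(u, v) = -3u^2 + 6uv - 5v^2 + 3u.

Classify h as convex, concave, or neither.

concave

h is quadratic, so its Hessian is the constant matrix H = [[-6, 6], [6, -10]].
det(H) = 24, tr(H) = -16.
det(H) > 0 and tr(H) < 0, so H is negative definite everywhere: concave.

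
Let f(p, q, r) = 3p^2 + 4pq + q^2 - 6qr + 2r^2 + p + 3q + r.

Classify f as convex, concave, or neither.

f is quadratic, so its Hessian is the constant matrix H = [[6, 4, 0], [4, 2, -6], [0, -6, 4]].
Leading principal minors: 6, -4, -232.
Neither pattern holds ⇒ H is indefinite ⇒ neither convex nor concave.

neither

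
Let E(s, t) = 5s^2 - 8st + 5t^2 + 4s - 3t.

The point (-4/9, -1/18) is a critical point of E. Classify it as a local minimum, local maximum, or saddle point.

The Hessian of E is constant: H = [[10, -8], [-8, 10]].
det(H) = 10·10 − (-8)² = 36.
det(H) > 0 and tr(H) = 20 > 0, so H is positive definite and the point is a local minimum.

local minimum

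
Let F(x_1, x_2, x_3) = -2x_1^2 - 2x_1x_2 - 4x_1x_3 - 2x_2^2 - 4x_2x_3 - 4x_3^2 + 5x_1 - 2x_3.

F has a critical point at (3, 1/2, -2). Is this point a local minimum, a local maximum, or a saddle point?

local maximum

The Hessian is constant: H = [[-4, -2, -4], [-2, -4, -4], [-4, -4, -8]].
Leading principal minors: Δ₁ = -4, Δ₂ = 12, Δ₃ = -32.
The minors alternate sign starting negative (−, +, −), so H is negative definite: a local maximum.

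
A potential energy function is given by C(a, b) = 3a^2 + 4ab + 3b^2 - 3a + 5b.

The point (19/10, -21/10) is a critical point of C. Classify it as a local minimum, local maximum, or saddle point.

The Hessian of C is constant: H = [[6, 4], [4, 6]].
det(H) = 6·6 − 4² = 20.
det(H) > 0 and tr(H) = 12 > 0, so H is positive definite and the point is a local minimum.

local minimum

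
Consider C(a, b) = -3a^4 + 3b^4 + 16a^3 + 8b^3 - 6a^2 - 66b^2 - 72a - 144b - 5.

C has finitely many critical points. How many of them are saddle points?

5

C separates as a function of a plus a function of b, so ∇C=0 decouples.
∂C/∂a = -12(a - 3)(a - 2)(a + 1) = 0 at a ∈ {-1, 2, 3}; ∂C/∂b = 12(b - 3)(b + 1)(b + 4) = 0 at b ∈ {-4, -1, 3}.
The Hessian is diagonal: diag(C_aa, C_bb). Second derivatives: C_aa(-1)=-144, C_aa(2)=36, C_aa(3)=-48; C_bb(-4)=252, C_bb(-1)=-144, C_bb(3)=336.
Saddle points occur where the two diagonal entries have opposite signs: (-1, -4), (-1, 3), (2, -1), (3, -4), (3, 3). Count: 5.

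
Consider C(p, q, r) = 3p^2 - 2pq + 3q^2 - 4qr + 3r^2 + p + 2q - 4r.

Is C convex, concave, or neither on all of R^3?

C is quadratic, so its Hessian is the constant matrix H = [[6, -2, 0], [-2, 6, -4], [0, -4, 6]].
Leading principal minors: 6, 32, 96.
All positive ⇒ H ≻ 0 ⇒ convex.

convex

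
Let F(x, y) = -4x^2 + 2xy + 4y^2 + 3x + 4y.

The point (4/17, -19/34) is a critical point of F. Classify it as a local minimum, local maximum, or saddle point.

saddle point

The Hessian of F is constant: H = [[-8, 2], [2, 8]].
det(H) = (-8)·8 − 2² = -68.
Since det(H) < 0, H is indefinite and the critical point is a saddle point.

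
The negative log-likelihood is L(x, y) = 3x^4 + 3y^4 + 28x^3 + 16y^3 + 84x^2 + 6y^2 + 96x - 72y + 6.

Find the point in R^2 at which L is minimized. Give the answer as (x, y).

(-4, 1)

L(x,y) separates as P(x) + Q(y) + 6, so its minimum is min P + min Q + 6.
P'(x) = 12(x + 1)(x + 2)(x + 4) vanishes at x ∈ {-4, -2, -1}; Q'(y) = 12(y - 1)(y + 2)(y + 3) vanishes at y ∈ {-3, -2, 1}.
Local minima of P (where P''>0): P(-4)=-64, P(-1)=-37. Local minima of Q: Q(-3)=81, Q(1)=-47.
So the global minimum of L is P(-4) + Q(1) + 6 = -64 − 47 + 6 = -105, attained at (-4, 1).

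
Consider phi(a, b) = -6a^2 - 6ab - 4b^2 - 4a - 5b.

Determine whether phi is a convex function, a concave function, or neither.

concave

phi is quadratic, so its Hessian is the constant matrix H = [[-12, -6], [-6, -8]].
det(H) = 60, tr(H) = -20.
det(H) > 0 and tr(H) < 0, so H is negative definite everywhere: concave.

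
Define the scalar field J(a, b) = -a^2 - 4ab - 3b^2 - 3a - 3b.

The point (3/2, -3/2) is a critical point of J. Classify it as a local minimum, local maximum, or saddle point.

saddle point

The Hessian of J is constant: H = [[-2, -4], [-4, -6]].
det(H) = (-2)·(-6) − (-4)² = -4.
Since det(H) < 0, H is indefinite and the critical point is a saddle point.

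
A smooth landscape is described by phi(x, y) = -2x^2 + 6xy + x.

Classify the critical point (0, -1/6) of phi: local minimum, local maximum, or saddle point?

The Hessian of phi is constant: H = [[-4, 6], [6, 0]].
det(H) = (-4)·0 − 6² = -36.
Since det(H) < 0, H is indefinite and the critical point is a saddle point.

saddle point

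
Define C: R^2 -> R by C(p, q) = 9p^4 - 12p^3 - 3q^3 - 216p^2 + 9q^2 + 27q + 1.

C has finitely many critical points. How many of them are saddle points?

C separates as a function of p plus a function of q, so ∇C=0 decouples.
∂C/∂p = 36p(p - 4)(p + 3) = 0 at p ∈ {-3, 0, 4}; ∂C/∂q = -9(q - 3)(q + 1) = 0 at q ∈ {-1, 3}.
The Hessian is diagonal: diag(C_pp, C_qq). Second derivatives: C_pp(-3)=756, C_pp(0)=-432, C_pp(4)=1008; C_qq(-1)=36, C_qq(3)=-36.
Saddle points occur where the two diagonal entries have opposite signs: (-3, 3), (0, -1), (4, 3). Count: 3.

3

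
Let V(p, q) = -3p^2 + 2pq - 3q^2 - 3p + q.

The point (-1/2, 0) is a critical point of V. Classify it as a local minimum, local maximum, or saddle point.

local maximum

The Hessian of V is constant: H = [[-6, 2], [2, -6]].
det(H) = (-6)·(-6) − 2² = 32.
det(H) > 0 and tr(H) = -12 < 0, so H is negative definite and the point is a local maximum.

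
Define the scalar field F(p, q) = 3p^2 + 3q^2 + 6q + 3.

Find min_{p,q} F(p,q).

F(p,q) separates as A(p) + B(q) + 3, so its minimum is min A + min B + 3.
A'(p) = 6p vanishes at p ∈ {0}; B'(q) = 6q + 6 vanishes at q ∈ {-1}.
Local minima of A (where A''>0): A(0)=0. Local minima of B: B(-1)=-3.
So the global minimum of F is A(0) + B(-1) + 3 = 0 − 3 + 3 = 0, attained at (0, -1).

0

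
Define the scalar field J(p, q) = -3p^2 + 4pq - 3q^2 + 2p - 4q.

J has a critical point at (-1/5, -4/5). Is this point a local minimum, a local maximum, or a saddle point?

local maximum

The Hessian of J is constant: H = [[-6, 4], [4, -6]].
det(H) = (-6)·(-6) − 4² = 20.
det(H) > 0 and tr(H) = -12 < 0, so H is negative definite and the point is a local maximum.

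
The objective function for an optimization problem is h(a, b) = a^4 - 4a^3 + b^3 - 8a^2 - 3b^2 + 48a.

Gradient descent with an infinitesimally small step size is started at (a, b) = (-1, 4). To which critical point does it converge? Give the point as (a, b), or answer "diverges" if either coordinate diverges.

h is separable, so gradient descent decouples: a follows -∂h/∂a, b follows -∂h/∂b.
∂h/∂a = 4(a - 3)(a - 2)(a + 2); at a=-1 this is 48, so a decreases.
∂h/∂b = 3b(b - 2); at b=4 this is 24, so b decreases.
a converges to its nearest critical value -2 (a local min of the a-part); b converges to 2. The iterate converges to (-2, 2).

(-2, 2)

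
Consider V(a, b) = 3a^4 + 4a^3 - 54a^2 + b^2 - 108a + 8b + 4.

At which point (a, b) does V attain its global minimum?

V(a,b) separates as P(a) + Q(b) + 4, so its minimum is min P + min Q + 4.
P'(a) = 12(a - 3)(a + 1)(a + 3) vanishes at a ∈ {-3, -1, 3}; Q'(b) = 2b + 8 vanishes at b ∈ {-4}.
Local minima of P (where P''>0): P(-3)=-27, P(3)=-459. Local minima of Q: Q(-4)=-16.
So the global minimum of V is P(3) + Q(-4) + 4 = -459 − 16 + 4 = -471, attained at (3, -4).

(3, -4)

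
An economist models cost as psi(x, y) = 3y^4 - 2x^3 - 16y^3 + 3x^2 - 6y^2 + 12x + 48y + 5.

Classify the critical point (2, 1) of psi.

local maximum

The mixed partial ∂²psi/∂x∂y is 0, so the Hessian at any point is diag(psi_xx, psi_yy) = diag(6(-2x + 1), 12(3y^2 - 8y - 1)).
At (2, 1): H = diag(-18, -72).
Both eigenvalues are negative, so H is negative definite: a local maximum.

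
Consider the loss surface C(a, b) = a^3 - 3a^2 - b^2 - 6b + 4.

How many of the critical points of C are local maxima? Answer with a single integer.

C separates as a function of a plus a function of b, so ∇C=0 decouples.
∂C/∂a = 3a(a - 2) = 0 at a ∈ {0, 2}; ∂C/∂b = -2(b + 3) = 0 at b ∈ {-3}.
The Hessian is diagonal: diag(C_aa, C_bb). Second derivatives: C_aa(0)=-6, C_aa(2)=6; C_bb(-3)=-2.
Local maxima occur where both diagonal entries negative: (0, -3). Count: 1.

1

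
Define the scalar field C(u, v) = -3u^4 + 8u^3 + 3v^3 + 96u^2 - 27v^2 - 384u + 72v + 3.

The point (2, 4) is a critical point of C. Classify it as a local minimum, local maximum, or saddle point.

local minimum

The mixed partial ∂²C/∂u∂v is 0, so the Hessian at any point is diag(C_uu, C_vv) = diag(12(-3u^2 + 4u + 16), 18(v - 3)).
At (2, 4): H = diag(144, 18).
Both eigenvalues are positive, so H is positive definite: a local minimum.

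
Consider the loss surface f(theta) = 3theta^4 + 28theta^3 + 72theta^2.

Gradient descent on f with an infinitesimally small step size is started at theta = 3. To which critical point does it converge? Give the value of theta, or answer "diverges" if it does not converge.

0

f'(theta) = 12theta(theta + 3)(theta + 4), so f'(3) = 1512.
Gradient descent moves in the -f' direction, i.e. theta is decreasing.
The nearest critical point in that direction is theta = 0, where f'' = 144 > 0 (a local minimum). The iterate converges there.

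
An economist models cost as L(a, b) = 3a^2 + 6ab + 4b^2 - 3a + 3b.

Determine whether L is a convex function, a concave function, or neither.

convex

L is quadratic, so its Hessian is the constant matrix H = [[6, 6], [6, 8]].
det(H) = 12, tr(H) = 14.
det(H) > 0 and tr(H) > 0, so H is positive definite everywhere: convex.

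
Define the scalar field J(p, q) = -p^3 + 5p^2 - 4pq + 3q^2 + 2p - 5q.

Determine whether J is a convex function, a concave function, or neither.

neither

The term -p^3 is cubic, so the Hessian is not constant.
∂²J/∂p² = -6p + 10, which takes both signs as p varies (negative for sufficiently large p). A diagonal entry of the Hessian changing sign means the Hessian is neither positive- nor negative-semidefinite on all of R^2.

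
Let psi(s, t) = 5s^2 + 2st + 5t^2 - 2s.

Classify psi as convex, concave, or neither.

convex

psi is quadratic, so its Hessian is the constant matrix H = [[10, 2], [2, 10]].
det(H) = 96, tr(H) = 20.
det(H) > 0 and tr(H) > 0, so H is positive definite everywhere: convex.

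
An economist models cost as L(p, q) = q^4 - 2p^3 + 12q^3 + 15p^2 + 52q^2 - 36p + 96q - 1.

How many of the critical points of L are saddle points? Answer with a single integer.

3

L separates as a function of p plus a function of q, so ∇L=0 decouples.
∂L/∂p = -6(p - 3)(p - 2) = 0 at p ∈ {2, 3}; ∂L/∂q = 4(q + 2)(q + 3)(q + 4) = 0 at q ∈ {-4, -3, -2}.
The Hessian is diagonal: diag(L_pp, L_qq). Second derivatives: L_pp(2)=6, L_pp(3)=-6; L_qq(-4)=8, L_qq(-3)=-4, L_qq(-2)=8.
Saddle points occur where the two diagonal entries have opposite signs: (2, -3), (3, -4), (3, -2). Count: 3.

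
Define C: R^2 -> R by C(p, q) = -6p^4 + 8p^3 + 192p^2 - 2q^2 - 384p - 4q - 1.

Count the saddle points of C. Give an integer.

1

C separates as a function of p plus a function of q, so ∇C=0 decouples.
∂C/∂p = -24(p - 4)(p - 1)(p + 4) = 0 at p ∈ {-4, 1, 4}; ∂C/∂q = -4(q + 1) = 0 at q ∈ {-1}.
The Hessian is diagonal: diag(C_pp, C_qq). Second derivatives: C_pp(-4)=-960, C_pp(1)=360, C_pp(4)=-576; C_qq(-1)=-4.
Saddle points occur where the two diagonal entries have opposite signs: (1, -1). Count: 1.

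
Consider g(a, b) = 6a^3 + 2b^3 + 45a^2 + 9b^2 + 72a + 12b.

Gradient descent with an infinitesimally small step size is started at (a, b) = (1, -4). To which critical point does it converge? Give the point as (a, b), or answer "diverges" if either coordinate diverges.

diverges

g is separable, so gradient descent decouples: a follows -∂g/∂a, b follows -∂g/∂b.
∂g/∂a = 18(a + 1)(a + 4); at a=1 this is 180, so a decreases.
∂g/∂b = 6(b + 1)(b + 2); at b=-4 this is 36, so b decreases.
The b-coordinate has no critical point in that direction and runs off to infinity.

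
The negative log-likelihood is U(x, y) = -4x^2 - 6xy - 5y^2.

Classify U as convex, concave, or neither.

U is quadratic, so its Hessian is the constant matrix H = [[-8, -6], [-6, -10]].
det(H) = 44, tr(H) = -18.
det(H) > 0 and tr(H) < 0, so H is negative definite everywhere: concave.

concave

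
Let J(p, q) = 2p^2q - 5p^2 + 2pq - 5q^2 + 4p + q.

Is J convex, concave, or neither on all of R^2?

neither

The term 2p^2q is cubic, so the Hessian is not constant.
∂²J/∂p² = 4q - 10, which takes both signs as q varies (negative for sufficiently negative q). A diagonal entry of the Hessian changing sign means the Hessian is neither positive- nor negative-semidefinite on all of R^2.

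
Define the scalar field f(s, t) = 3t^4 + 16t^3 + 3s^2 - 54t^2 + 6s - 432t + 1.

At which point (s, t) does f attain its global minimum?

(-1, 3)

f(s,t) separates as P(s) + Q(t) + 1, so its minimum is min P + min Q + 1.
P'(s) = 6s + 6 vanishes at s ∈ {-1}; Q'(t) = 12(t - 3)(t + 3)(t + 4) vanishes at t ∈ {-4, -3, 3}.
Local minima of P (where P''>0): P(-1)=-3. Local minima of Q: Q(-4)=608, Q(3)=-1107.
So the global minimum of f is P(-1) + Q(3) + 1 = -3 − 1107 + 1 = -1109, attained at (-1, 3).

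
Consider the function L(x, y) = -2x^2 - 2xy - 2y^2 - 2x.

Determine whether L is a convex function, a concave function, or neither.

concave

L is quadratic, so its Hessian is the constant matrix H = [[-4, -2], [-2, -4]].
det(H) = 12, tr(H) = -8.
det(H) > 0 and tr(H) < 0, so H is negative definite everywhere: concave.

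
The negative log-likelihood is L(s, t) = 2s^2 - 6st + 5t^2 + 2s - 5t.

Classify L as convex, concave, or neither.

convex

L is quadratic, so its Hessian is the constant matrix H = [[4, -6], [-6, 10]].
det(H) = 4, tr(H) = 14.
det(H) > 0 and tr(H) > 0, so H is positive definite everywhere: convex.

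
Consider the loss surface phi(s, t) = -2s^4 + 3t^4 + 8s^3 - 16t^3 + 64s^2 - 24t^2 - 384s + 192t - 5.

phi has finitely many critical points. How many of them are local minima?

phi separates as a function of s plus a function of t, so ∇phi=0 decouples.
∂phi/∂s = -8(s - 4)(s - 3)(s + 4) = 0 at s ∈ {-4, 3, 4}; ∂phi/∂t = 12(t - 4)(t - 2)(t + 2) = 0 at t ∈ {-2, 2, 4}.
The Hessian is diagonal: diag(phi_ss, phi_tt). Second derivatives: phi_ss(-4)=-448, phi_ss(3)=56, phi_ss(4)=-64; phi_tt(-2)=288, phi_tt(2)=-96, phi_tt(4)=144.
Local minima occur where both diagonal entries positive: (3, -2), (3, 4). Count: 2.

2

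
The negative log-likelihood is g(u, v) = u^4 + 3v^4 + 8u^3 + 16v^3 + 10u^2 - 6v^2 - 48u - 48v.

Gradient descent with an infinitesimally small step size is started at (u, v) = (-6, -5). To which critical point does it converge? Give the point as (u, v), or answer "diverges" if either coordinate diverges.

(-4, -4)

g is separable, so gradient descent decouples: u follows -∂g/∂u, v follows -∂g/∂v.
∂g/∂u = 4(u - 1)(u + 3)(u + 4); at u=-6 this is -168, so u increases.
∂g/∂v = 12(v - 1)(v + 1)(v + 4); at v=-5 this is -288, so v increases.
u converges to its nearest critical value -4 (a local min of the u-part); v converges to -4. The iterate converges to (-4, -4).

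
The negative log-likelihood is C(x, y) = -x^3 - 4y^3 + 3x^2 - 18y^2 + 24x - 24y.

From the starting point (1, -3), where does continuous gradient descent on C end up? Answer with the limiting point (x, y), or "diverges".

(-2, -2)

C is separable, so gradient descent decouples: x follows -∂C/∂x, y follows -∂C/∂y.
∂C/∂x = -3(x - 4)(x + 2); at x=1 this is 27, so x decreases.
∂C/∂y = -12(y + 1)(y + 2); at y=-3 this is -24, so y increases.
x converges to its nearest critical value -2 (a local min of the x-part); y converges to -2. The iterate converges to (-2, -2).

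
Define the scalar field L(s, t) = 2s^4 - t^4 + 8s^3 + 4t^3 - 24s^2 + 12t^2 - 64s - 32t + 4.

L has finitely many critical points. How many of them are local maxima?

2

L separates as a function of s plus a function of t, so ∇L=0 decouples.
∂L/∂s = 8(s - 2)(s + 1)(s + 4) = 0 at s ∈ {-4, -1, 2}; ∂L/∂t = -4(t - 4)(t - 1)(t + 2) = 0 at t ∈ {-2, 1, 4}.
The Hessian is diagonal: diag(L_ss, L_tt). Second derivatives: L_ss(-4)=144, L_ss(-1)=-72, L_ss(2)=144; L_tt(-2)=-72, L_tt(1)=36, L_tt(4)=-72.
Local maxima occur where both diagonal entries negative: (-1, -2), (-1, 4). Count: 2.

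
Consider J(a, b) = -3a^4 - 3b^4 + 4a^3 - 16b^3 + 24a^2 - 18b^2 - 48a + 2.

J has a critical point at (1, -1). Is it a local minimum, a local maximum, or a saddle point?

The mixed partial ∂²J/∂a∂b is 0, so the Hessian at any point is diag(J_aa, J_bb) = diag(12(-3a^2 + 2a + 4), -12(3b^2 + 8b + 3)).
At (1, -1): H = diag(36, 24).
Both eigenvalues are positive, so H is positive definite: a local minimum.

local minimum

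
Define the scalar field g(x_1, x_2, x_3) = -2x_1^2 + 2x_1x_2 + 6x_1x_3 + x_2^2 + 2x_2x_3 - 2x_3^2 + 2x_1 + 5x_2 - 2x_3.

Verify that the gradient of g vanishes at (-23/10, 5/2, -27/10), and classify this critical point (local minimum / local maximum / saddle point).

∇g = (-4x_1 + 2x_2 + 6x_3 + 2, 2x_1 + 2x_2 + 2x_3 + 5, 6x_1 + 2x_2 - 4x_3 - 2); substituting (-23/10, 5/2, -27/10) gives ∇g = (0, 0, 0), so (-23/10, 5/2, -27/10) is indeed a critical point.
The Hessian is constant: H = [[-4, 2, 6], [2, 2, 2], [6, 2, -4]].
Leading principal minors: Δ₁ = -4, Δ₂ = -12, Δ₃ = 40.
The minors fit neither the all-positive nor the alternating-sign pattern, so H is indefinite: a saddle point.

saddle point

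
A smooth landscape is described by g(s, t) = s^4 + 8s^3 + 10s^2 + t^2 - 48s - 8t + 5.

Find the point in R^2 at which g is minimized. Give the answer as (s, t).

(1, 4)

g(s,t) separates as P(s) + Q(t) + 5, so its minimum is min P + min Q + 5.
P'(s) = 4(s - 1)(s + 3)(s + 4) vanishes at s ∈ {-4, -3, 1}; Q'(t) = 2(t - 4) vanishes at t ∈ {4}.
Local minima of P (where P''>0): P(-4)=96, P(1)=-29. Local minima of Q: Q(4)=-16.
So the global minimum of g is P(1) + Q(4) + 5 = -29 − 16 + 5 = -40, attained at (1, 4).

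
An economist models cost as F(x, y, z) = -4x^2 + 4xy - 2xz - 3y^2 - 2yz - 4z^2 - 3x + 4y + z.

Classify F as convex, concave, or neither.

F is quadratic, so its Hessian is the constant matrix H = [[-8, 4, -2], [4, -6, -2], [-2, -2, -8]].
Leading principal minors: -8, 32, -168.
Signs alternate −, +, − ⇒ H ≺ 0 ⇒ concave.

concave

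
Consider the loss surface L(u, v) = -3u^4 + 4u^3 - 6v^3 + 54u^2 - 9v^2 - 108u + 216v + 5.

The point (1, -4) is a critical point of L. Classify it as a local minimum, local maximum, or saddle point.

local minimum

The mixed partial ∂²L/∂u∂v is 0, so the Hessian at any point is diag(L_uu, L_vv) = diag(12(-3u^2 + 2u + 9), -18(2v + 1)).
At (1, -4): H = diag(96, 126).
Both eigenvalues are positive, so H is positive definite: a local minimum.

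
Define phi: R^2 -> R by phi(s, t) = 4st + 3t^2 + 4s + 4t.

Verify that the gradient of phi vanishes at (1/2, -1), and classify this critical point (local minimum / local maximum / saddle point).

∇phi = (4t + 4, 4s + 6t + 4); substituting (1/2, -1) gives ∇phi = (0, 0), so (1/2, -1) is indeed a critical point.
The Hessian of phi is constant: H = [[0, 4], [4, 6]].
det(H) = 0·6 − 4² = -16.
Since det(H) < 0, H is indefinite and the critical point is a saddle point.

saddle point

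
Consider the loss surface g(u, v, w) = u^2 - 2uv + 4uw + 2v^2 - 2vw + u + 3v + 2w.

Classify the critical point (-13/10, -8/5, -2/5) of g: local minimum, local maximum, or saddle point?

The Hessian is constant: H = [[2, -2, 4], [-2, 4, -2], [4, -2, 0]].
Leading principal minors: Δ₁ = 2, Δ₂ = 4, Δ₃ = -40.
The minors fit neither the all-positive nor the alternating-sign pattern, so H is indefinite: a saddle point.

saddle point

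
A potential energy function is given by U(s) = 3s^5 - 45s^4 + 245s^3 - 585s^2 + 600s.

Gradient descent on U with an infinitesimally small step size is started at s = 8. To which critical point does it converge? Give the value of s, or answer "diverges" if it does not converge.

5

U'(s) = 15(s - 5)(s - 4)(s - 2)(s - 1), so U'(8) = 7560.
Gradient descent moves in the -U' direction, i.e. s is decreasing.
The nearest critical point in that direction is s = 5, where U'' = 180 > 0 (a local minimum). The iterate converges there.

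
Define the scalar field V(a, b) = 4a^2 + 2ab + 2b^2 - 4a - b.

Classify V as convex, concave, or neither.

V is quadratic, so its Hessian is the constant matrix H = [[8, 2], [2, 4]].
det(H) = 28, tr(H) = 12.
det(H) > 0 and tr(H) > 0, so H is positive definite everywhere: convex.

convex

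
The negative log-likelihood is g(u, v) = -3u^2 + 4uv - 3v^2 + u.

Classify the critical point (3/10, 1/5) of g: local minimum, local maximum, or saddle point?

local maximum

The Hessian of g is constant: H = [[-6, 4], [4, -6]].
det(H) = (-6)·(-6) − 4² = 20.
det(H) > 0 and tr(H) = -12 < 0, so H is negative definite and the point is a local maximum.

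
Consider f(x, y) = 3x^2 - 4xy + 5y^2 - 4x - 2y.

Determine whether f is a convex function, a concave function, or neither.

convex

f is quadratic, so its Hessian is the constant matrix H = [[6, -4], [-4, 10]].
det(H) = 44, tr(H) = 16.
det(H) > 0 and tr(H) > 0, so H is positive definite everywhere: convex.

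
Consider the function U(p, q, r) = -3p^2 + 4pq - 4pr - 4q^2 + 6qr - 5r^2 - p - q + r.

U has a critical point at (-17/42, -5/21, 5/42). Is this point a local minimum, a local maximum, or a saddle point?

The Hessian is constant: H = [[-6, 4, -4], [4, -8, 6], [-4, 6, -10]].
Leading principal minors: Δ₁ = -6, Δ₂ = 32, Δ₃ = -168.
The minors alternate sign starting negative (−, +, −), so H is negative definite: a local maximum.

local maximum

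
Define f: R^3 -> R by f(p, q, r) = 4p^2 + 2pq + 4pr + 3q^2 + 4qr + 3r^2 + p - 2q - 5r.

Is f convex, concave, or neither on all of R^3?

f is quadratic, so its Hessian is the constant matrix H = [[8, 2, 4], [2, 6, 4], [4, 4, 6]].
Leading principal minors: 8, 44, 104.
All positive ⇒ H ≻ 0 ⇒ convex.

convex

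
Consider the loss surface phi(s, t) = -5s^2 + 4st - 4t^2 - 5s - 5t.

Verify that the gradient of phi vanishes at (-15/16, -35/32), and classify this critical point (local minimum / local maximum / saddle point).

local maximum

∇phi = (-10s + 4t - 5, 4s - 8t - 5); substituting (-15/16, -35/32) gives ∇phi = (0, 0), so (-15/16, -35/32) is indeed a critical point.
The Hessian of phi is constant: H = [[-10, 4], [4, -8]].
det(H) = (-10)·(-8) − 4² = 64.
det(H) > 0 and tr(H) = -18 < 0, so H is negative definite and the point is a local maximum.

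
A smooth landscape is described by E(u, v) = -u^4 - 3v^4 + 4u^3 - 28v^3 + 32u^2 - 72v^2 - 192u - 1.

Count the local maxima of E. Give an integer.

E separates as a function of u plus a function of v, so ∇E=0 decouples.
∂E/∂u = -4(u - 4)(u - 3)(u + 4) = 0 at u ∈ {-4, 3, 4}; ∂E/∂v = -12v(v + 3)(v + 4) = 0 at v ∈ {-4, -3, 0}.
The Hessian is diagonal: diag(E_uu, E_vv). Second derivatives: E_uu(-4)=-224, E_uu(3)=28, E_uu(4)=-32; E_vv(-4)=-48, E_vv(-3)=36, E_vv(0)=-144.
Local maxima occur where both diagonal entries negative: (-4, -4), (-4, 0), (4, -4), (4, 0). Count: 4.

4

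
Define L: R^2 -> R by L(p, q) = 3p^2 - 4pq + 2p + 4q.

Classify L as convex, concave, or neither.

L is quadratic, so its Hessian is the constant matrix H = [[6, -4], [-4, 0]].
det(H) = -16, tr(H) = 6.
det(H) < 0, so H is indefinite: neither convex nor concave.

neither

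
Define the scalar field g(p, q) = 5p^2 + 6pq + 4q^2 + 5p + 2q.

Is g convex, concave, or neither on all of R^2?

g is quadratic, so its Hessian is the constant matrix H = [[10, 6], [6, 8]].
det(H) = 44, tr(H) = 18.
det(H) > 0 and tr(H) > 0, so H is positive definite everywhere: convex.

convex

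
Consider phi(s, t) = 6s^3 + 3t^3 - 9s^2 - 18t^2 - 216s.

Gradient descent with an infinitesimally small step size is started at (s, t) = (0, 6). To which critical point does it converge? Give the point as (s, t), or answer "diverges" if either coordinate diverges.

phi is separable, so gradient descent decouples: s follows -∂phi/∂s, t follows -∂phi/∂t.
∂phi/∂s = 18(s - 4)(s + 3); at s=0 this is -216, so s increases.
∂phi/∂t = 9t(t - 4); at t=6 this is 108, so t decreases.
s converges to its nearest critical value 4 (a local min of the s-part); t converges to 4. The iterate converges to (4, 4).

(4, 4)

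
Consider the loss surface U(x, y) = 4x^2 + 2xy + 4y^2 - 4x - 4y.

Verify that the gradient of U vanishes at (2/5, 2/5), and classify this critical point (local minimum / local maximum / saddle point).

local minimum

∇U = (8x + 2y - 4, 2x + 8y - 4); substituting (2/5, 2/5) gives ∇U = (0, 0), so (2/5, 2/5) is indeed a critical point.
The Hessian of U is constant: H = [[8, 2], [2, 8]].
det(H) = 8·8 − 2² = 60.
det(H) > 0 and tr(H) = 16 > 0, so H is positive definite and the point is a local minimum.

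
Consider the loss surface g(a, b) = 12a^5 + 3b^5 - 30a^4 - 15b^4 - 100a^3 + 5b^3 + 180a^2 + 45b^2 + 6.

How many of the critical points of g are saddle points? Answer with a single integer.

8

g separates as a function of a plus a function of b, so ∇g=0 decouples.
∂g/∂a = 60a(a - 3)(a - 1)(a + 2) = 0 at a ∈ {-2, 0, 1, 3}; ∂g/∂b = 15b(b - 3)(b - 2)(b + 1) = 0 at b ∈ {-1, 0, 2, 3}.
The Hessian is diagonal: diag(g_aa, g_bb). Second derivatives: g_aa(-2)=-1800, g_aa(0)=360, g_aa(1)=-360, g_aa(3)=1800; g_bb(-1)=-180, g_bb(0)=90, g_bb(2)=-90, g_bb(3)=180.
Saddle points occur where the two diagonal entries have opposite signs: (-2, 0), (-2, 3), (0, -1), (0, 2), (1, 0), (1, 3), (3, -1), (3, 2). Count: 8.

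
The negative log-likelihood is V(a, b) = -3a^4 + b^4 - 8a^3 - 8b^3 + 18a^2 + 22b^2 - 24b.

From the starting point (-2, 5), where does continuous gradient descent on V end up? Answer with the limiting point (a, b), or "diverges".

V is separable, so gradient descent decouples: a follows -∂V/∂a, b follows -∂V/∂b.
∂V/∂a = -12a(a - 1)(a + 3); at a=-2 this is -72, so a increases.
∂V/∂b = 4(b - 3)(b - 2)(b - 1); at b=5 this is 96, so b decreases.
a converges to its nearest critical value 0 (a local min of the a-part); b converges to 3. The iterate converges to (0, 3).

(0, 3)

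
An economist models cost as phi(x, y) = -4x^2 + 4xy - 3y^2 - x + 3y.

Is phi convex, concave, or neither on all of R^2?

phi is quadratic, so its Hessian is the constant matrix H = [[-8, 4], [4, -6]].
det(H) = 32, tr(H) = -14.
det(H) > 0 and tr(H) < 0, so H is negative definite everywhere: concave.

concave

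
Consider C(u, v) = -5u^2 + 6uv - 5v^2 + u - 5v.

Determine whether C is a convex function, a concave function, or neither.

concave

C is quadratic, so its Hessian is the constant matrix H = [[-10, 6], [6, -10]].
det(H) = 64, tr(H) = -20.
det(H) > 0 and tr(H) < 0, so H is negative definite everywhere: concave.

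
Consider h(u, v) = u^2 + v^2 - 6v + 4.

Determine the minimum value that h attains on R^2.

-5

h(u,v) separates as P(u) + Q(v) + 4, so its minimum is min P + min Q + 4.
P'(u) = 2u vanishes at u ∈ {0}; Q'(v) = 2v - 6 vanishes at v ∈ {3}.
Local minima of P (where P''>0): P(0)=0. Local minima of Q: Q(3)=-9.
So the global minimum of h is P(0) + Q(3) + 4 = 0 − 9 + 4 = -5, attained at (0, 3).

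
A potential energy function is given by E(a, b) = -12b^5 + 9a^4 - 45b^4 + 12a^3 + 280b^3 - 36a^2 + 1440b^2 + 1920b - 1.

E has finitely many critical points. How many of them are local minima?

E separates as a function of a plus a function of b, so ∇E=0 decouples.
∂E/∂a = 36a(a - 1)(a + 2) = 0 at a ∈ {-2, 0, 1}; ∂E/∂b = -60(b - 4)(b + 1)(b + 2)(b + 4) = 0 at b ∈ {-4, -2, -1, 4}.
The Hessian is diagonal: diag(E_aa, E_bb). Second derivatives: E_aa(-2)=216, E_aa(0)=-72, E_aa(1)=108; E_bb(-4)=2880, E_bb(-2)=-720, E_bb(-1)=900, E_bb(4)=-14400.
Local minima occur where both diagonal entries positive: (-2, -4), (-2, -1), (1, -4), (1, -1). Count: 4.

4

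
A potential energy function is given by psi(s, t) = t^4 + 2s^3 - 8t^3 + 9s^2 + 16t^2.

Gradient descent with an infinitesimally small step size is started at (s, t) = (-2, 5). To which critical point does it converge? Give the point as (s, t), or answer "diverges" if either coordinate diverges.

psi is separable, so gradient descent decouples: s follows -∂psi/∂s, t follows -∂psi/∂t.
∂psi/∂s = 6s(s + 3); at s=-2 this is -12, so s increases.
∂psi/∂t = 4t(t - 4)(t - 2); at t=5 this is 60, so t decreases.
s converges to its nearest critical value 0 (a local min of the s-part); t converges to 4. The iterate converges to (0, 4).

(0, 4)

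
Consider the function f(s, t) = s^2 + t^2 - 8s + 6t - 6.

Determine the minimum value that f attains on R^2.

-31

f(s,t) separates as P(s) + Q(t) − 6, so its minimum is min P + min Q − 6.
P'(s) = 2s - 8 vanishes at s ∈ {4}; Q'(t) = 2(t + 3) vanishes at t ∈ {-3}.
Local minima of P (where P''>0): P(4)=-16. Local minima of Q: Q(-3)=-9.
So the global minimum of f is P(4) + Q(-3) − 6 = -16 − 9 − 6 = -31, attained at (4, -3).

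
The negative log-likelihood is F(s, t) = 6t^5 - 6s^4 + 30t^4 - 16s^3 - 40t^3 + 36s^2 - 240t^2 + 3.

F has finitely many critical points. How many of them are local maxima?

F separates as a function of s plus a function of t, so ∇F=0 decouples.
∂F/∂s = -24s(s - 1)(s + 3) = 0 at s ∈ {-3, 0, 1}; ∂F/∂t = 30t(t - 2)(t + 2)(t + 4) = 0 at t ∈ {-4, -2, 0, 2}.
The Hessian is diagonal: diag(F_ss, F_tt). Second derivatives: F_ss(-3)=-288, F_ss(0)=72, F_ss(1)=-96; F_tt(-4)=-1440, F_tt(-2)=480, F_tt(0)=-480, F_tt(2)=1440.
Local maxima occur where both diagonal entries negative: (-3, -4), (-3, 0), (1, -4), (1, 0). Count: 4.

4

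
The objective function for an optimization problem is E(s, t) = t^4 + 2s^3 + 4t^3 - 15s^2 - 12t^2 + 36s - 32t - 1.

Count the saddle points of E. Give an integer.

E separates as a function of s plus a function of t, so ∇E=0 decouples.
∂E/∂s = 6(s - 3)(s - 2) = 0 at s ∈ {2, 3}; ∂E/∂t = 4(t - 2)(t + 1)(t + 4) = 0 at t ∈ {-4, -1, 2}.
The Hessian is diagonal: diag(E_ss, E_tt). Second derivatives: E_ss(2)=-6, E_ss(3)=6; E_tt(-4)=72, E_tt(-1)=-36, E_tt(2)=72.
Saddle points occur where the two diagonal entries have opposite signs: (2, -4), (2, 2), (3, -1). Count: 3.

3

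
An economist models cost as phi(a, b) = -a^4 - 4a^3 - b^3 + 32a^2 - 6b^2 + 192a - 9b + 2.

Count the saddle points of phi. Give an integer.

phi separates as a function of a plus a function of b, so ∇phi=0 decouples.
∂phi/∂a = -4(a - 4)(a + 3)(a + 4) = 0 at a ∈ {-4, -3, 4}; ∂phi/∂b = -3(b + 1)(b + 3) = 0 at b ∈ {-3, -1}.
The Hessian is diagonal: diag(phi_aa, phi_bb). Second derivatives: phi_aa(-4)=-32, phi_aa(-3)=28, phi_aa(4)=-224; phi_bb(-3)=6, phi_bb(-1)=-6.
Saddle points occur where the two diagonal entries have opposite signs: (-4, -3), (-3, -1), (4, -3). Count: 3.

3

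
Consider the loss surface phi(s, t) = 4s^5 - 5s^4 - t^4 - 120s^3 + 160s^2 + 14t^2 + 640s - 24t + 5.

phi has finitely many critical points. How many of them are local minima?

2

phi separates as a function of s plus a function of t, so ∇phi=0 decouples.
∂phi/∂s = 20(s - 4)(s - 2)(s + 1)(s + 4) = 0 at s ∈ {-4, -1, 2, 4}; ∂phi/∂t = -4(t - 2)(t - 1)(t + 3) = 0 at t ∈ {-3, 1, 2}.
The Hessian is diagonal: diag(phi_ss, phi_tt). Second derivatives: phi_ss(-4)=-2880, phi_ss(-1)=900, phi_ss(2)=-720, phi_ss(4)=1600; phi_tt(-3)=-80, phi_tt(1)=16, phi_tt(2)=-20.
Local minima occur where both diagonal entries positive: (-1, 1), (4, 1). Count: 2.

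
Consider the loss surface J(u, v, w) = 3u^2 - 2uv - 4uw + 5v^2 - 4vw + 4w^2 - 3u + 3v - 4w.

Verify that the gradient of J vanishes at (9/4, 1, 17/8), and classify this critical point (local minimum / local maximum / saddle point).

local minimum

∇J = (6u - 2v - 4w - 3, -2u + 10v - 4w + 3, -4u - 4v + 8w - 4); substituting (9/4, 1, 17/8) gives ∇J = (0, 0, 0), so (9/4, 1, 17/8) is indeed a critical point.
The Hessian is constant: H = [[6, -2, -4], [-2, 10, -4], [-4, -4, 8]].
Leading principal minors: Δ₁ = 6, Δ₂ = 56, Δ₃ = 128.
All leading minors are positive, so H is positive definite: a local minimum.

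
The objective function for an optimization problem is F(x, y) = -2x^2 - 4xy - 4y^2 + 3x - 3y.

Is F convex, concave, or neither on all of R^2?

concave

F is quadratic, so its Hessian is the constant matrix H = [[-4, -4], [-4, -8]].
det(H) = 16, tr(H) = -12.
det(H) > 0 and tr(H) < 0, so H is negative definite everywhere: concave.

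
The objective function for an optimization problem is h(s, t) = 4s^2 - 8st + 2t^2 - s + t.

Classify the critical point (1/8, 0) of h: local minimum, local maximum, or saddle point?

The Hessian of h is constant: H = [[8, -8], [-8, 4]].
det(H) = 8·4 − (-8)² = -32.
Since det(H) < 0, H is indefinite and the critical point is a saddle point.

saddle point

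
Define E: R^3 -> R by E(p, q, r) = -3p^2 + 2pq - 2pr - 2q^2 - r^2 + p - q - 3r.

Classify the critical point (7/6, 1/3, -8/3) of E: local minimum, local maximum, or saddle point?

local maximum

The Hessian is constant: H = [[-6, 2, -2], [2, -4, 0], [-2, 0, -2]].
Leading principal minors: Δ₁ = -6, Δ₂ = 20, Δ₃ = -24.
The minors alternate sign starting negative (−, +, −), so H is negative definite: a local maximum.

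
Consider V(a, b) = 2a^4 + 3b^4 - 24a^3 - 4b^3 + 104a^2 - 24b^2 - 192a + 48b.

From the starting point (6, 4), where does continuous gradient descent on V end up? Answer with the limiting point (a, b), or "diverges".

(4, 2)

V is separable, so gradient descent decouples: a follows -∂V/∂a, b follows -∂V/∂b.
∂V/∂a = 8(a - 4)(a - 3)(a - 2); at a=6 this is 192, so a decreases.
∂V/∂b = 12(b - 2)(b - 1)(b + 2); at b=4 this is 432, so b decreases.
a converges to its nearest critical value 4 (a local min of the a-part); b converges to 2. The iterate converges to (4, 2).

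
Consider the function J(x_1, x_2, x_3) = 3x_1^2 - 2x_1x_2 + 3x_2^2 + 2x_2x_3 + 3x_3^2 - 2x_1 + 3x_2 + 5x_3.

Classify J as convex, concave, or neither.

J is quadratic, so its Hessian is the constant matrix H = [[6, -2, 0], [-2, 6, 2], [0, 2, 6]].
Leading principal minors: 6, 32, 168.
All positive ⇒ H ≻ 0 ⇒ convex.

convex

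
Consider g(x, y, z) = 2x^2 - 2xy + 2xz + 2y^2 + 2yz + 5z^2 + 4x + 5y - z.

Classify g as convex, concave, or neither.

convex

g is quadratic, so its Hessian is the constant matrix H = [[4, -2, 2], [-2, 4, 2], [2, 2, 10]].
Leading principal minors: 4, 12, 72.
All positive ⇒ H ≻ 0 ⇒ convex.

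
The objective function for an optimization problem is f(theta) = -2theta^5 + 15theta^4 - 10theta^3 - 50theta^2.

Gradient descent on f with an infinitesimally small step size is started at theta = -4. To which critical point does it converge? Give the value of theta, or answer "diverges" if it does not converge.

-1

f'(theta) = -10theta(theta - 5)(theta - 2)(theta + 1), so f'(-4) = -6480.
Gradient descent moves in the -f' direction, i.e. theta is increasing.
The nearest critical point in that direction is theta = -1, where f'' = 180 > 0 (a local minimum). The iterate converges there.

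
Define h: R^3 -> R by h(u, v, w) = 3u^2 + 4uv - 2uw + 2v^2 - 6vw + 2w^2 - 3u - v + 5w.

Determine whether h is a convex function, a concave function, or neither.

h is quadratic, so its Hessian is the constant matrix H = [[6, 4, -2], [4, 4, -6], [-2, -6, 4]].
Leading principal minors: 6, 8, -104.
Neither pattern holds ⇒ H is indefinite ⇒ neither convex nor concave.

neither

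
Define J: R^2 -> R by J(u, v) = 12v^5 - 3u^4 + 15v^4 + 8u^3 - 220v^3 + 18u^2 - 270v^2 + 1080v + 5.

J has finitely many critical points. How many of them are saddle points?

J separates as a function of u plus a function of v, so ∇J=0 decouples.
∂J/∂u = -12u(u - 3)(u + 1) = 0 at u ∈ {-1, 0, 3}; ∂J/∂v = 60(v - 3)(v - 1)(v + 2)(v + 3) = 0 at v ∈ {-3, -2, 1, 3}.
The Hessian is diagonal: diag(J_uu, J_vv). Second derivatives: J_uu(-1)=-48, J_uu(0)=36, J_uu(3)=-144; J_vv(-3)=-1440, J_vv(-2)=900, J_vv(1)=-1440, J_vv(3)=3600.
Saddle points occur where the two diagonal entries have opposite signs: (-1, -2), (-1, 3), (0, -3), (0, 1), (3, -2), (3, 3). Count: 6.

6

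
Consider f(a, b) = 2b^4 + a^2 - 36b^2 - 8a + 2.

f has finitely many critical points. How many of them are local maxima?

f separates as a function of a plus a function of b, so ∇f=0 decouples.
∂f/∂a = 2(a - 4) = 0 at a ∈ {4}; ∂f/∂b = 8b(b - 3)(b + 3) = 0 at b ∈ {-3, 0, 3}.
The Hessian is diagonal: diag(f_aa, f_bb). Second derivatives: f_aa(4)=2; f_bb(-3)=144, f_bb(0)=-72, f_bb(3)=144.
Local maxima occur where both diagonal entries negative: none. Count: 0.

0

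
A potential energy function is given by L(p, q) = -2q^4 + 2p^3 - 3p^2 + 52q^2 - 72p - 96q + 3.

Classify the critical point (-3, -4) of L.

The mixed partial ∂²L/∂p∂q is 0, so the Hessian at any point is diag(L_pp, L_qq) = diag(6(2p - 1), 8(-3q^2 + 13)).
At (-3, -4): H = diag(-42, -280).
Both eigenvalues are negative, so H is negative definite: a local maximum.

local maximum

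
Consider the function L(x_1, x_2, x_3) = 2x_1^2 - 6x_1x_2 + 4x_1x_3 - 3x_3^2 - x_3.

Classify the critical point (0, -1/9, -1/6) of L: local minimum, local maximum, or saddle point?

saddle point

The Hessian is constant: H = [[4, -6, 4], [-6, 0, 0], [4, 0, -6]].
Leading principal minors: Δ₁ = 4, Δ₂ = -36, Δ₃ = 216.
The minors fit neither the all-positive nor the alternating-sign pattern, so H is indefinite: a saddle point.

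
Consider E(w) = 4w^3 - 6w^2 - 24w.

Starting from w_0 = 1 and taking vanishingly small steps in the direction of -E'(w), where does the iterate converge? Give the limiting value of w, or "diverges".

E'(w) = 12(w - 2)(w + 1), so E'(1) = -24.
Gradient descent moves in the -E' direction, i.e. w is increasing.
The nearest critical point in that direction is w = 2, where E'' = 36 > 0 (a local minimum). The iterate converges there.

2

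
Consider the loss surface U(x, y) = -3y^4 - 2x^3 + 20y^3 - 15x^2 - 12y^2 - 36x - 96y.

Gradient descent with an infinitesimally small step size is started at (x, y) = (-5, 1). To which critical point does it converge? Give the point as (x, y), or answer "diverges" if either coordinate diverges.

(-3, 2)

U is separable, so gradient descent decouples: x follows -∂U/∂x, y follows -∂U/∂y.
∂U/∂x = -6(x + 2)(x + 3); at x=-5 this is -36, so x increases.
∂U/∂y = -12(y - 4)(y - 2)(y + 1); at y=1 this is -72, so y increases.
x converges to its nearest critical value -3 (a local min of the x-part); y converges to 2. The iterate converges to (-3, 2).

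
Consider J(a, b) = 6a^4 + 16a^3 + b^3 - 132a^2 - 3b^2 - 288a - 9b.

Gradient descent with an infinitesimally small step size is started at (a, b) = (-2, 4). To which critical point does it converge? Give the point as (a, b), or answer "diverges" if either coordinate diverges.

J is separable, so gradient descent decouples: a follows -∂J/∂a, b follows -∂J/∂b.
∂J/∂a = 24(a - 3)(a + 1)(a + 4); at a=-2 this is 240, so a decreases.
∂J/∂b = 3(b - 3)(b + 1); at b=4 this is 15, so b decreases.
a converges to its nearest critical value -4 (a local min of the a-part); b converges to 3. The iterate converges to (-4, 3).

(-4, 3)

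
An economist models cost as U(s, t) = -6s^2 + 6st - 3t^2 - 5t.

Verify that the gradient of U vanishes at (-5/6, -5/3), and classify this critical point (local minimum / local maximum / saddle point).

local maximum

∇U = (-12s + 6t, 6s - 6t - 5); substituting (-5/6, -5/3) gives ∇U = (0, 0), so (-5/6, -5/3) is indeed a critical point.
The Hessian of U is constant: H = [[-12, 6], [6, -6]].
det(H) = (-12)·(-6) − 6² = 36.
det(H) > 0 and tr(H) = -18 < 0, so H is negative definite and the point is a local maximum.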